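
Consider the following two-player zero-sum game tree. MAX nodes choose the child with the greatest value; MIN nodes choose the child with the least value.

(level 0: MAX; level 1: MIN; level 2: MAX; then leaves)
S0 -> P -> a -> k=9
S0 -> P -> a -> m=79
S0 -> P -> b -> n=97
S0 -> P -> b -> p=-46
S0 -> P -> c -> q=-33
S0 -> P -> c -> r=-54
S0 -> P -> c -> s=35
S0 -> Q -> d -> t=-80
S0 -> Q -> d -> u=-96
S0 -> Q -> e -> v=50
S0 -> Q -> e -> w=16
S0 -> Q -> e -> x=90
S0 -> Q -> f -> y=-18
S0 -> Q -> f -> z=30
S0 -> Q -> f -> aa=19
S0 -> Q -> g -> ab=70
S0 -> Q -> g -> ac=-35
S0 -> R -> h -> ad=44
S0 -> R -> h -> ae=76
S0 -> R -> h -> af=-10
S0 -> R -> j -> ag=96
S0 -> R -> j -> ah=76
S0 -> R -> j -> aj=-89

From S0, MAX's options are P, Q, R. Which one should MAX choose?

R

a (MAX): max(9, 79) = 79
b (MAX): max(97, -46) = 97
c (MAX): max(-33, -54, 35) = 35
P (MIN): min(79, 97, 35) = 35
d (MAX): max(-80, -96) = -80
e (MAX): max(50, 16, 90) = 90
f (MAX): max(-18, 30, 19) = 30
g (MAX): max(70, -35) = 70
Q (MIN): min(-80, 90, 30, 70) = -80
h (MAX): max(44, 76, -10) = 76
j (MAX): max(96, 76, -89) = 96
R (MIN): min(76, 96) = 76
S0 (MAX): max(35, -80, 76) = 76
MAX at S0 wants the highest of {P=35, Q=-80, R=76}, so chooses R.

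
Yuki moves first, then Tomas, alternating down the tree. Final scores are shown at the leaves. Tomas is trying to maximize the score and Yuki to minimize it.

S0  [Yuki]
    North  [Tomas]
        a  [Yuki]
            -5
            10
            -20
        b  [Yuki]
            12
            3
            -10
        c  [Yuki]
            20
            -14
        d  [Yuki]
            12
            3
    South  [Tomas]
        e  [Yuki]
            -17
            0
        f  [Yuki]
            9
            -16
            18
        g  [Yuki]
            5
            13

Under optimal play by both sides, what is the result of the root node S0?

a (Yuki): min(-5, 10, -20) = -20
b (Yuki): min(12, 3, -10) = -10
c (Yuki): min(20, -14) = -14
d (Yuki): min(12, 3) = 3
North (Tomas): max(-20, -10, -14, 3) = 3
e (Yuki): min(-17, 0) = -17
f (Yuki): min(9, -16, 18) = -16
g (Yuki): min(5, 13) = 5
South (Tomas): max(-17, -16, 5) = 5
S0 (Yuki): min(3, 5) = 3

3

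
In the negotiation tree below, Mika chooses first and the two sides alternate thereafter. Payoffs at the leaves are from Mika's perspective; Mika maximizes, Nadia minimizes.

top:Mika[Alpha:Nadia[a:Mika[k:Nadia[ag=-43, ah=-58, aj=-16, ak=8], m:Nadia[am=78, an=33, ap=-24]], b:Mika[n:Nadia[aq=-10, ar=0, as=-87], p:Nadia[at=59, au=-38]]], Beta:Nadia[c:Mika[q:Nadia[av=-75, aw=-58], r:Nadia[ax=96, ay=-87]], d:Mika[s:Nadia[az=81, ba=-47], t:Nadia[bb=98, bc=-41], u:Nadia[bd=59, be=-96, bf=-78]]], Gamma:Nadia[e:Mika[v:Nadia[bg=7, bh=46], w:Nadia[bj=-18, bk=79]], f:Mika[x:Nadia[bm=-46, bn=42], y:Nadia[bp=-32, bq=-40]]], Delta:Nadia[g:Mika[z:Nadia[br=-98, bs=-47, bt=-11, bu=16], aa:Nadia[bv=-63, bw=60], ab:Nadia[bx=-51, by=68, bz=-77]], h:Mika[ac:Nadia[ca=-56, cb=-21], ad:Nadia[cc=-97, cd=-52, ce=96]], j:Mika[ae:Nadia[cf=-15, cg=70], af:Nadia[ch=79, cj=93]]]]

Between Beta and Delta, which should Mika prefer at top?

Delta

q (Nadia): min(-75, -58) = -75
r (Nadia): min(96, -87) = -87
c (Mika): max(-75, -87) = -75
s (Nadia): min(81, -47) = -47
t (Nadia): min(98, -41) = -41
u (Nadia): min(59, -96, -78) = -96
d (Mika): max(-47, -41, -96) = -41
Beta (Nadia): min(-75, -41) = -75
z (Nadia): min(-98, -47, -11, 16) = -98
aa (Nadia): min(-63, 60) = -63
ab (Nadia): min(-51, 68, -77) = -77
g (Mika): max(-98, -63, -77) = -63
ac (Nadia): min(-56, -21) = -56
ad (Nadia): min(-97, -52, 96) = -97
h (Mika): max(-56, -97) = -56
ae (Nadia): min(-15, 70) = -15
af (Nadia): min(79, 93) = 79
j (Mika): max(-15, 79) = 79
Delta (Nadia): min(-63, -56, 79) = -63
Mika prefers the higher value; Beta=-75, Delta=-63. Delta is better since -63 > -75.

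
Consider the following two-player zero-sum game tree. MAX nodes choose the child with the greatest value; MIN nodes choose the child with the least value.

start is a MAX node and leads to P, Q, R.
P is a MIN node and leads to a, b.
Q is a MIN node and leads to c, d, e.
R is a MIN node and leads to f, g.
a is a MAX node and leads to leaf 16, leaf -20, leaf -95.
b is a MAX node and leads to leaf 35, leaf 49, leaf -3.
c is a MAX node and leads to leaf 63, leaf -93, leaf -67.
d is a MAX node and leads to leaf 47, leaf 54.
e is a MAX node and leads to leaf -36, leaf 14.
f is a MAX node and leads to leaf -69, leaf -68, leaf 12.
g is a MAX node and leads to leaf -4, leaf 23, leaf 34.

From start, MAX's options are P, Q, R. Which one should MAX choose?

a (MAX): max(16, -20, -95) = 16
b (MAX): max(35, 49, -3) = 49
P (MIN): min(16, 49) = 16
c (MAX): max(63, -93, -67) = 63
d (MAX): max(47, 54) = 54
e (MAX): max(-36, 14) = 14
Q (MIN): min(63, 54, 14) = 14
f (MAX): max(-69, -68, 12) = 12
g (MAX): max(-4, 23, 34) = 34
R (MIN): min(12, 34) = 12
start (MAX): max(16, 14, 12) = 16
MAX at start wants the highest of {P=16, Q=14, R=12}, so chooses P.

P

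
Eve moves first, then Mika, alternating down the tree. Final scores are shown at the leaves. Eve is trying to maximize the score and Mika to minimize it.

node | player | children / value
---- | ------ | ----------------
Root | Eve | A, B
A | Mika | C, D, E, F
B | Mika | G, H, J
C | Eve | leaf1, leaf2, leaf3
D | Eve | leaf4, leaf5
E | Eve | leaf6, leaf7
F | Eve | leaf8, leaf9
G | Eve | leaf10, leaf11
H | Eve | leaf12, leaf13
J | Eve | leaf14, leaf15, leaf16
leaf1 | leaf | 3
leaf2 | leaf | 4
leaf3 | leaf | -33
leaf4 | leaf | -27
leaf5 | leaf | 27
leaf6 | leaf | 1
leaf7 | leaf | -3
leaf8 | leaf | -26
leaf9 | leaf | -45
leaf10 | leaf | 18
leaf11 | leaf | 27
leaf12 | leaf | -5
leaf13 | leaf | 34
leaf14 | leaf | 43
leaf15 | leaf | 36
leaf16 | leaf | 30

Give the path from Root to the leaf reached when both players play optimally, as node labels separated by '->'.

Root -> B -> G -> leaf11

C (Eve): max(3, 4, -33) = 4
D (Eve): max(-27, 27) = 27
E (Eve): max(1, -3) = 1
F (Eve): max(-26, -45) = -26
A (Mika): min(4, 27, 1, -26) = -26
G (Eve): max(18, 27) = 27
H (Eve): max(-5, 34) = 34
J (Eve): max(43, 36, 30) = 43
B (Mika): min(27, 34, 43) = 27
Root (Eve): max(-26, 27) = 27
At Root, Eve picks B (highest: 27).
At B, Mika picks G (lowest: 27).
At G, Eve picks leaf11 (highest: 27).
Terminal value 27.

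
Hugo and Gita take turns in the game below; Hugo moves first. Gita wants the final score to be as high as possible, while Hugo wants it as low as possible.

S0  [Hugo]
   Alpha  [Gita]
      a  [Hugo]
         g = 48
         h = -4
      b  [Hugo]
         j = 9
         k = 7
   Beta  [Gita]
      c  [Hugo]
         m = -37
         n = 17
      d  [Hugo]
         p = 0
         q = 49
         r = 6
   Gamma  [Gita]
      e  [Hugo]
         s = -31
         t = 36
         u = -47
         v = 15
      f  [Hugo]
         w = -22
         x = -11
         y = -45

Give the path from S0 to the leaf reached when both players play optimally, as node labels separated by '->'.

a (Hugo): min(48, -4) = -4
b (Hugo): min(9, 7) = 7
Alpha (Gita): max(-4, 7) = 7
c (Hugo): min(-37, 17) = -37
d (Hugo): min(0, 49, 6) = 0
Beta (Gita): max(-37, 0) = 0
e (Hugo): min(-31, 36, -47, 15) = -47
f (Hugo): min(-22, -11, -45) = -45
Gamma (Gita): max(-47, -45) = -45
S0 (Hugo): min(7, 0, -45) = -45
At S0, Hugo picks Gamma (lowest: -45).
At Gamma, Gita picks f (highest: -45).
At f, Hugo picks y (lowest: -45).
Terminal value -45.

S0 -> Gamma -> f -> y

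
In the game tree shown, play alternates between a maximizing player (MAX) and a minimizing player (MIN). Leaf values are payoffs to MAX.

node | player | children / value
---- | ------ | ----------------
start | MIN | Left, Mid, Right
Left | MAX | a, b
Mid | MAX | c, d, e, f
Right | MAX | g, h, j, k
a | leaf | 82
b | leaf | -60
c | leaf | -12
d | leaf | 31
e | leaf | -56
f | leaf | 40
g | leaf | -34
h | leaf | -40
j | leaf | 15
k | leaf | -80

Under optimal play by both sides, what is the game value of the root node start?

Left (MAX): max(82, -60) = 82
Mid (MAX): max(-12, 31, -56, 40) = 40
Right (MAX): max(-34, -40, 15, -80) = 15
start (MIN): min(82, 40, 15) = 15

15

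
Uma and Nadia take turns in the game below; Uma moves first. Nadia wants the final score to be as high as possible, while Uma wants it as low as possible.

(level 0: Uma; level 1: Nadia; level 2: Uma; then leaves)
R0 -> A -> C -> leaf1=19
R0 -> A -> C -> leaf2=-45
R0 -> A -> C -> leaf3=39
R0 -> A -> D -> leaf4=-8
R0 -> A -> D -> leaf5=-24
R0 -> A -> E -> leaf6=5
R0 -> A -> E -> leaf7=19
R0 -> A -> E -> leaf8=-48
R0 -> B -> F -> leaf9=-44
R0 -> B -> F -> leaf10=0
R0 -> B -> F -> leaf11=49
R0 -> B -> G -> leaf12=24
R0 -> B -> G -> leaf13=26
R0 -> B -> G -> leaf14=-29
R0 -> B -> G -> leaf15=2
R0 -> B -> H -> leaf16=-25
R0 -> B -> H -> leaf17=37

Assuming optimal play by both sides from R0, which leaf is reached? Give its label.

leaf16

C (Uma): min(19, -45, 39) = -45
D (Uma): min(-8, -24) = -24
E (Uma): min(5, 19, -48) = -48
A (Nadia): max(-45, -24, -48) = -24
F (Uma): min(-44, 0, 49) = -44
G (Uma): min(24, 26, -29, 2) = -29
H (Uma): min(-25, 37) = -25
B (Nadia): max(-44, -29, -25) = -25
R0 (Uma): min(-24, -25) = -25
At R0, Uma picks B (lowest: -25).
At B, Nadia picks H (highest: -25).
At H, Uma picks leaf16 (lowest: -25).
Terminal value -25.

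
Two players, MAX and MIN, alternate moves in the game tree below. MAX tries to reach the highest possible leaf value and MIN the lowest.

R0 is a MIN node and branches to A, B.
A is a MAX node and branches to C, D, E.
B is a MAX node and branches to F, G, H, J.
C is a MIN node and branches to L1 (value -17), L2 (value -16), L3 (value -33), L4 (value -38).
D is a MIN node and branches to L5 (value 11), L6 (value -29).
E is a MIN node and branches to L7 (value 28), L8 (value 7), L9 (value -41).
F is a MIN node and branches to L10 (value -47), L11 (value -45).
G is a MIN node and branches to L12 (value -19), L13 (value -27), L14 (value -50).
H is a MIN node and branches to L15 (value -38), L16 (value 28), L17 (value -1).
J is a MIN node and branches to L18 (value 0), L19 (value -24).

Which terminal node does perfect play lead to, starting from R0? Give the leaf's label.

L6

C (MIN): min(-17, -16, -33, -38) = -38
D (MIN): min(11, -29) = -29
E (MIN): min(28, 7, -41) = -41
A (MAX): max(-38, -29, -41) = -29
F (MIN): min(-47, -45) = -47
G (MIN): min(-19, -27, -50) = -50
H (MIN): min(-38, 28, -1) = -38
J (MIN): min(0, -24) = -24
B (MAX): max(-47, -50, -38, -24) = -24
R0 (MIN): min(-29, -24) = -29
At R0, MIN picks A (lowest: -29).
At A, MAX picks D (highest: -29).
At D, MIN picks L6 (lowest: -29).
Terminal value -29.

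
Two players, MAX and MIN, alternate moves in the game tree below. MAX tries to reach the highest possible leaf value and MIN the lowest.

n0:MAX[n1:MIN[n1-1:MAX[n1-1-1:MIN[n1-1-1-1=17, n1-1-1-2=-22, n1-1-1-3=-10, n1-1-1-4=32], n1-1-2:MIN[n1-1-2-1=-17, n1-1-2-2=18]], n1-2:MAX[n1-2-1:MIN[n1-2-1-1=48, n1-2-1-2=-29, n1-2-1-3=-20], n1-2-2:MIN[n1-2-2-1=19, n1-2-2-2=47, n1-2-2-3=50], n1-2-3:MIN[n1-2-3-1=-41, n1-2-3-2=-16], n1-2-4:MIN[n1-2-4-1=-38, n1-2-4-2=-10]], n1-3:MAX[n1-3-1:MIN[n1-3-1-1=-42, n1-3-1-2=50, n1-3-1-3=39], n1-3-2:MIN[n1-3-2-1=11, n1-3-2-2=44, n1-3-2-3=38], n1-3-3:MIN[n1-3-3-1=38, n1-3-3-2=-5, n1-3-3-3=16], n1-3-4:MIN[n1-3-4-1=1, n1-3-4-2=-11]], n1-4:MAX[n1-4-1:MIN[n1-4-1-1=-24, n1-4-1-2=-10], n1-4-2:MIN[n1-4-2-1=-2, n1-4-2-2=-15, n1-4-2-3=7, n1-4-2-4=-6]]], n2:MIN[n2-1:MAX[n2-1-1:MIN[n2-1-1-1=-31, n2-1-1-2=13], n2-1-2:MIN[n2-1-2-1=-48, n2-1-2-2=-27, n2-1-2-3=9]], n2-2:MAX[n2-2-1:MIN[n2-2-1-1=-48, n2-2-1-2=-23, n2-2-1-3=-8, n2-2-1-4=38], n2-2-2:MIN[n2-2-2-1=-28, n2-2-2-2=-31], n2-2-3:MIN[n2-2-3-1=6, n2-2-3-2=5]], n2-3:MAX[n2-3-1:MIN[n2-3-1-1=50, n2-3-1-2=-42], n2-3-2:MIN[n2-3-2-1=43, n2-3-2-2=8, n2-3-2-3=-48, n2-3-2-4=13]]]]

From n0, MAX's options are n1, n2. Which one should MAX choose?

n1-1-1 (MIN): min(17, -22, -10, 32) = -22
n1-1-2 (MIN): min(-17, 18) = -17
n1-1 (MAX): max(-22, -17) = -17
n1-2-1 (MIN): min(48, -29, -20) = -29
n1-2-2 (MIN): min(19, 47, 50) = 19
n1-2-3 (MIN): min(-41, -16) = -41
n1-2-4 (MIN): min(-38, -10) = -38
n1-2 (MAX): max(-29, 19, -41, -38) = 19
n1-3-1 (MIN): min(-42, 50, 39) = -42
n1-3-2 (MIN): min(11, 44, 38) = 11
n1-3-3 (MIN): min(38, -5, 16) = -5
n1-3-4 (MIN): min(1, -11) = -11
n1-3 (MAX): max(-42, 11, -5, -11) = 11
n1-4-1 (MIN): min(-24, -10) = -24
n1-4-2 (MIN): min(-2, -15, 7, -6) = -15
n1-4 (MAX): max(-24, -15) = -15
n1 (MIN): min(-17, 19, 11, -15) = -17
n2-1-1 (MIN): min(-31, 13) = -31
n2-1-2 (MIN): min(-48, -27, 9) = -48
n2-1 (MAX): max(-31, -48) = -31
n2-2-1 (MIN): min(-48, -23, -8, 38) = -48
n2-2-2 (MIN): min(-28, -31) = -31
n2-2-3 (MIN): min(6, 5) = 5
n2-2 (MAX): max(-48, -31, 5) = 5
n2-3-1 (MIN): min(50, -42) = -42
n2-3-2 (MIN): min(43, 8, -48, 13) = -48
n2-3 (MAX): max(-42, -48) = -42
n2 (MIN): min(-31, 5, -42) = -42
n0 (MAX): max(-17, -42) = -17
MAX at n0 wants the highest of {n1=-17, n2=-42}, so chooses n1.

n1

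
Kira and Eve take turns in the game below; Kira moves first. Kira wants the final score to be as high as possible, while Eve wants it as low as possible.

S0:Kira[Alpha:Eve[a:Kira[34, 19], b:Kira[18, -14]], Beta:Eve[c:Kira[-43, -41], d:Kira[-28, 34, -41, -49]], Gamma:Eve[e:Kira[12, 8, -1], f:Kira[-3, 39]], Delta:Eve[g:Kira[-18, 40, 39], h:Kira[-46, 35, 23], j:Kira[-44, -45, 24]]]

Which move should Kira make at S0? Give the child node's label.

a (Kira): max(34, 19) = 34
b (Kira): max(18, -14) = 18
Alpha (Eve): min(34, 18) = 18
c (Kira): max(-43, -41) = -41
d (Kira): max(-28, 34, -41, -49) = 34
Beta (Eve): min(-41, 34) = -41
e (Kira): max(12, 8, -1) = 12
f (Kira): max(-3, 39) = 39
Gamma (Eve): min(12, 39) = 12
g (Kira): max(-18, 40, 39) = 40
h (Kira): max(-46, 35, 23) = 35
j (Kira): max(-44, -45, 24) = 24
Delta (Eve): min(40, 35, 24) = 24
S0 (Kira): max(18, -41, 12, 24) = 24
Kira at S0 wants the highest of {Alpha=18, Beta=-41, Gamma=12, Delta=24}, so chooses Delta.

Delta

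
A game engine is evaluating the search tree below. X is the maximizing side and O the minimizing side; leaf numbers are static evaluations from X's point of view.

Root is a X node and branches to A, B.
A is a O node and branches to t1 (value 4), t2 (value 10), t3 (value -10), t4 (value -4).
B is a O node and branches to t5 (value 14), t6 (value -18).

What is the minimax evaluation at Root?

A (O): min(4, 10, -10, -4) = -10
B (O): min(14, -18) = -18
Root (X): max(-10, -18) = -10

-10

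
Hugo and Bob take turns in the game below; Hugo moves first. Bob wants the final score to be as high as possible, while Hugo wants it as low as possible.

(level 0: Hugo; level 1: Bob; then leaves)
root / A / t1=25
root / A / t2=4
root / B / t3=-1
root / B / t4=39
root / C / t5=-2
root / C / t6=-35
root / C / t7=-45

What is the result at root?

A (Bob): max(25, 4) = 25
B (Bob): max(-1, 39) = 39
C (Bob): max(-2, -35, -45) = -2
root (Hugo): min(25, 39, -2) = -2

-2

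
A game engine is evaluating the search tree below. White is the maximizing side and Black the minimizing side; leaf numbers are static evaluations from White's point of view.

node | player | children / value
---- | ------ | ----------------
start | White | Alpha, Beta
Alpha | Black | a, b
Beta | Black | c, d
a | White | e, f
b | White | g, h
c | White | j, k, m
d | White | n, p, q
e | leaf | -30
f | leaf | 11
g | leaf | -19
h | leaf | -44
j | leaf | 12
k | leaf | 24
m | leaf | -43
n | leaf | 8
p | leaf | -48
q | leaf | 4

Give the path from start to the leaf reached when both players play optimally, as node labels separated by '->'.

a (White): max(-30, 11) = 11
b (White): max(-19, -44) = -19
Alpha (Black): min(11, -19) = -19
c (White): max(12, 24, -43) = 24
d (White): max(8, -48, 4) = 8
Beta (Black): min(24, 8) = 8
start (White): max(-19, 8) = 8
At start, White picks Beta (highest: 8).
At Beta, Black picks d (lowest: 8).
At d, White picks n (highest: 8).
Terminal value 8.

start -> Beta -> d -> n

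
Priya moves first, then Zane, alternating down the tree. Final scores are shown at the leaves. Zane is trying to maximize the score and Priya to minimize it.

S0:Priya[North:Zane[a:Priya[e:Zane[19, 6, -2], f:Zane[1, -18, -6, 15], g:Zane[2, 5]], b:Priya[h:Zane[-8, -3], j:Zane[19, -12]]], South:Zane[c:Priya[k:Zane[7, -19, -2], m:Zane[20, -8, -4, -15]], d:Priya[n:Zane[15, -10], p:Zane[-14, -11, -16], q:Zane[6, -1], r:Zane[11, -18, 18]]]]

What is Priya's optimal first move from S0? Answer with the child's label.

North

e (Zane): max(19, 6, -2) = 19
f (Zane): max(1, -18, -6, 15) = 15
g (Zane): max(2, 5) = 5
a (Priya): min(19, 15, 5) = 5
h (Zane): max(-8, -3) = -3
j (Zane): max(19, -12) = 19
b (Priya): min(-3, 19) = -3
North (Zane): max(5, -3) = 5
k (Zane): max(7, -19, -2) = 7
m (Zane): max(20, -8, -4, -15) = 20
c (Priya): min(7, 20) = 7
n (Zane): max(15, -10) = 15
p (Zane): max(-14, -11, -16) = -11
q (Zane): max(6, -1) = 6
r (Zane): max(11, -18, 18) = 18
d (Priya): min(15, -11, 6, 18) = -11
South (Zane): max(7, -11) = 7
S0 (Priya): min(5, 7) = 5
Priya at S0 wants the lowest of {North=5, South=7}, so chooses North.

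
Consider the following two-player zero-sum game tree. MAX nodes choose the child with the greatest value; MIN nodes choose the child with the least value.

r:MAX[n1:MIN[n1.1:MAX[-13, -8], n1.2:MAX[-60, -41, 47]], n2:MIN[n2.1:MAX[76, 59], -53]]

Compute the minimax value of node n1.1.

-8

n1.1 (MAX): max(-13, -8) = -8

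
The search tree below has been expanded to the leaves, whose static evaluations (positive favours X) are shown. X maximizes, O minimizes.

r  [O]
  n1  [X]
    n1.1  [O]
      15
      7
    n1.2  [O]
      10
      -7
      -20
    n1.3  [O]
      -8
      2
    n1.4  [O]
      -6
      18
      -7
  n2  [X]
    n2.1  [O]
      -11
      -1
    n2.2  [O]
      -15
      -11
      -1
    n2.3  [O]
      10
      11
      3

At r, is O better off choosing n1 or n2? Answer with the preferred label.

n2

n1.1 (O): min(15, 7) = 7
n1.2 (O): min(10, -7, -20) = -20
n1.3 (O): min(-8, 2) = -8
n1.4 (O): min(-6, 18, -7) = -7
n1 (X): max(7, -20, -8, -7) = 7
n2.1 (O): min(-11, -1) = -11
n2.2 (O): min(-15, -11, -1) = -15
n2.3 (O): min(10, 11, 3) = 3
n2 (X): max(-11, -15, 3) = 3
O prefers the lower value; n1=7, n2=3. n2 is better since 3 < 7.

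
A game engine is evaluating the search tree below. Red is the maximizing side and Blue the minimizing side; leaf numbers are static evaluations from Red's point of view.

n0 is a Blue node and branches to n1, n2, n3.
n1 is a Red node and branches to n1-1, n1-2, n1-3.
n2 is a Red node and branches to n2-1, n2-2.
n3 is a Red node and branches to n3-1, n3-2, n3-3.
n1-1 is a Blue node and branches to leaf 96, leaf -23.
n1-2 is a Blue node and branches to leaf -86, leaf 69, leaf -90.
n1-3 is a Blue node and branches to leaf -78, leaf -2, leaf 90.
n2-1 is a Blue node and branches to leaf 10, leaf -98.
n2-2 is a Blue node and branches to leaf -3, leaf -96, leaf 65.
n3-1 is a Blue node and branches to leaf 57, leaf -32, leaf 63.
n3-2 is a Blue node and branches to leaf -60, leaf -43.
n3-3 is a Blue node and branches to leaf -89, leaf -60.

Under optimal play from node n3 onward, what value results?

n3-1 (Blue): min(57, -32, 63) = -32
n3-2 (Blue): min(-60, -43) = -60
n3-3 (Blue): min(-89, -60) = -89
n3 (Red): max(-32, -60, -89) = -32

-32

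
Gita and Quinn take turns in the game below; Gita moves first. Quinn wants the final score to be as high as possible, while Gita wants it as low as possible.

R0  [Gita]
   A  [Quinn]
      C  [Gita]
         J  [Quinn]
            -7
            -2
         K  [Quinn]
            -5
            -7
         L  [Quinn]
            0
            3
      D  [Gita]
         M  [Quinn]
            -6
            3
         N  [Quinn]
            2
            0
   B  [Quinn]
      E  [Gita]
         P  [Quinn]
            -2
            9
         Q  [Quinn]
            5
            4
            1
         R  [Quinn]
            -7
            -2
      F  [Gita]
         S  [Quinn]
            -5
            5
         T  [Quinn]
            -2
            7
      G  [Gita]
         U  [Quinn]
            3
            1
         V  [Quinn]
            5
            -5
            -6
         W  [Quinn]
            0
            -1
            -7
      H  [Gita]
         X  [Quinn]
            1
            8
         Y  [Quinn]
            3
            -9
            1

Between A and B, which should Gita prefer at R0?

J (Quinn): max(-7, -2) = -2
K (Quinn): max(-5, -7) = -5
L (Quinn): max(0, 3) = 3
C (Gita): min(-2, -5, 3) = -5
M (Quinn): max(-6, 3) = 3
N (Quinn): max(2, 0) = 2
D (Gita): min(3, 2) = 2
A (Quinn): max(-5, 2) = 2
P (Quinn): max(-2, 9) = 9
Q (Quinn): max(5, 4, 1) = 5
R (Quinn): max(-7, -2) = -2
E (Gita): min(9, 5, -2) = -2
S (Quinn): max(-5, 5) = 5
T (Quinn): max(-2, 7) = 7
F (Gita): min(5, 7) = 5
U (Quinn): max(3, 1) = 3
V (Quinn): max(5, -5, -6) = 5
W (Quinn): max(0, -1, -7) = 0
G (Gita): min(3, 5, 0) = 0
X (Quinn): max(1, 8) = 8
Y (Quinn): max(3, -9, 1) = 3
H (Gita): min(8, 3) = 3
B (Quinn): max(-2, 5, 0, 3) = 5
Gita prefers the lower value; A=2, B=5. A is better since 2 < 5.

A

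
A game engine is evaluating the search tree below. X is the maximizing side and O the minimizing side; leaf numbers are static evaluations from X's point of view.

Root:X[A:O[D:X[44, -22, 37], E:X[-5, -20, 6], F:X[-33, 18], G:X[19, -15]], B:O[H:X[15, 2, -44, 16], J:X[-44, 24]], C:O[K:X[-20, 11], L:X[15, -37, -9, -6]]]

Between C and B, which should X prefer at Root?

B

K (X): max(-20, 11) = 11
L (X): max(15, -37, -9, -6) = 15
C (O): min(11, 15) = 11
H (X): max(15, 2, -44, 16) = 16
J (X): max(-44, 24) = 24
B (O): min(16, 24) = 16
X prefers the higher value; C=11, B=16. B is better since 16 > 11.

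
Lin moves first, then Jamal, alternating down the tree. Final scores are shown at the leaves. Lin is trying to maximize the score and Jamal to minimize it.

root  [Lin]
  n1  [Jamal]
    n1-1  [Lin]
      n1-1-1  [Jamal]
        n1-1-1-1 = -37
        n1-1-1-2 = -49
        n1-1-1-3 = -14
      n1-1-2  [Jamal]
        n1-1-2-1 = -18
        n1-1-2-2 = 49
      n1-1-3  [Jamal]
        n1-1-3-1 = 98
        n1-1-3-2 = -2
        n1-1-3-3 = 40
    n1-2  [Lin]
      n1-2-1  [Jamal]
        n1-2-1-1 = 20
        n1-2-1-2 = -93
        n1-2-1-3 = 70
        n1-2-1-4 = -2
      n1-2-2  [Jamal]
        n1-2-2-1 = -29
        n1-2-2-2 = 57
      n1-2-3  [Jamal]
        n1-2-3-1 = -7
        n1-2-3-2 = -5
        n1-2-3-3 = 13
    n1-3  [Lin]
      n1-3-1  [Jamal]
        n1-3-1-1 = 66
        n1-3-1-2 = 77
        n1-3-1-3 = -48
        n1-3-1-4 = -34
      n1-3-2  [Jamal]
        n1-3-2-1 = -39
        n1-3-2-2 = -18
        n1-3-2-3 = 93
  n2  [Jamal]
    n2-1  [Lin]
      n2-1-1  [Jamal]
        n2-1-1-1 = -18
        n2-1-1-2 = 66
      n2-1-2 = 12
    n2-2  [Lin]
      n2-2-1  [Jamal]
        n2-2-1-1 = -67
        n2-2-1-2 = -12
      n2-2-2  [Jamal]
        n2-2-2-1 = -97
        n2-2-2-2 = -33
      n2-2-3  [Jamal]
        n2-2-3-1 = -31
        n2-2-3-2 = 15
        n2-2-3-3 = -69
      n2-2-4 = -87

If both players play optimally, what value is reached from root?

-39

n1-1-1 (Jamal): min(-37, -49, -14) = -49
n1-1-2 (Jamal): min(-18, 49) = -18
n1-1-3 (Jamal): min(98, -2, 40) = -2
n1-1 (Lin): max(-49, -18, -2) = -2
n1-2-1 (Jamal): min(20, -93, 70, -2) = -93
n1-2-2 (Jamal): min(-29, 57) = -29
n1-2-3 (Jamal): min(-7, -5, 13) = -7
n1-2 (Lin): max(-93, -29, -7) = -7
n1-3-1 (Jamal): min(66, 77, -48, -34) = -48
n1-3-2 (Jamal): min(-39, -18, 93) = -39
n1-3 (Lin): max(-48, -39) = -39
n1 (Jamal): min(-2, -7, -39) = -39
n2-1-1 (Jamal): min(-18, 66) = -18
n2-1 (Lin): max(-18, 12) = 12
n2-2-1 (Jamal): min(-67, -12) = -67
n2-2-2 (Jamal): min(-97, -33) = -97
n2-2-3 (Jamal): min(-31, 15, -69) = -69
n2-2 (Lin): max(-67, -97, -69, -87) = -67
n2 (Jamal): min(12, -67) = -67
root (Lin): max(-39, -67) = -39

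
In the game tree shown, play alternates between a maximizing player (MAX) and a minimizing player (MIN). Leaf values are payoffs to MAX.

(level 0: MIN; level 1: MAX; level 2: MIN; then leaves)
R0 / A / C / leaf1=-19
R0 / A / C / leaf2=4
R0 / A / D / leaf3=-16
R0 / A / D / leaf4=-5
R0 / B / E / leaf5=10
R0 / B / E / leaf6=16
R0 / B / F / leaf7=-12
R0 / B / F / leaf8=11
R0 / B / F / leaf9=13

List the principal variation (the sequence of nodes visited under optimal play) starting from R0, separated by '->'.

C (MIN): min(-19, 4) = -19
D (MIN): min(-16, -5) = -16
A (MAX): max(-19, -16) = -16
E (MIN): min(10, 16) = 10
F (MIN): min(-12, 11, 13) = -12
B (MAX): max(10, -12) = 10
R0 (MIN): min(-16, 10) = -16
At R0, MIN picks A (lowest: -16).
At A, MAX picks D (highest: -16).
At D, MIN picks leaf3 (lowest: -16).
Terminal value -16.

R0 -> A -> D -> leaf3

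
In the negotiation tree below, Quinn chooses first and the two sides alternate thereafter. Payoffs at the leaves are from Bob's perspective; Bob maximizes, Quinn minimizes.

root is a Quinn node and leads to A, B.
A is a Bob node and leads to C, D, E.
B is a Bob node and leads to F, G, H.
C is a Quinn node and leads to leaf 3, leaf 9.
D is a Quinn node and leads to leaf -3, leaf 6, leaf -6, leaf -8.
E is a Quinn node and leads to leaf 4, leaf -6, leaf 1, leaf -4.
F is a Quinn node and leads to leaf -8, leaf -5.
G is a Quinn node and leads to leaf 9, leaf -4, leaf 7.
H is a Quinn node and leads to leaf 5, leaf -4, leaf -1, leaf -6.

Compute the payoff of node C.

3

C (Quinn): min(3, 9) = 3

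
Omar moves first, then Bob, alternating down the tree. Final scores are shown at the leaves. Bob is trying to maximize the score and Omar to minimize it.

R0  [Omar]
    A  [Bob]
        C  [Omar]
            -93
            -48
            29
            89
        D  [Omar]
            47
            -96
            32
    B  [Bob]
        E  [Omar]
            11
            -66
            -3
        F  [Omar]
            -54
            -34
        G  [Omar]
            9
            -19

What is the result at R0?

-93

C (Omar): min(-93, -48, 29, 89) = -93
D (Omar): min(47, -96, 32) = -96
A (Bob): max(-93, -96) = -93
E (Omar): min(11, -66, -3) = -66
F (Omar): min(-54, -34) = -54
G (Omar): min(9, -19) = -19
B (Bob): max(-66, -54, -19) = -19
R0 (Omar): min(-93, -19) = -93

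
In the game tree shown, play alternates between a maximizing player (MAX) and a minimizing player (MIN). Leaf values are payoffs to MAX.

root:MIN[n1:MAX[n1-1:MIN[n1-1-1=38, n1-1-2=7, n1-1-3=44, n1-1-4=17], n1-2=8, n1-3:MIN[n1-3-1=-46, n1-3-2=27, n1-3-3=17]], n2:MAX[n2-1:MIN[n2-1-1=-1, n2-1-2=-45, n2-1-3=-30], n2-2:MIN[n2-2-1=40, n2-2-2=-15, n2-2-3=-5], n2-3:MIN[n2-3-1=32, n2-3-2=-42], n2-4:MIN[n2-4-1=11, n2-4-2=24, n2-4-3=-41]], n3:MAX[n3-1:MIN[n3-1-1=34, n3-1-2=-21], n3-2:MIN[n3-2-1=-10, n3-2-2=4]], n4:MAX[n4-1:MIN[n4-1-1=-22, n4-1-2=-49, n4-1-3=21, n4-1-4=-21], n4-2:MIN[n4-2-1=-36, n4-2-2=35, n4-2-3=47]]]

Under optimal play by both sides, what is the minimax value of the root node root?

-36

n1-1 (MIN): min(38, 7, 44, 17) = 7
n1-3 (MIN): min(-46, 27, 17) = -46
n1 (MAX): max(7, 8, -46) = 8
n2-1 (MIN): min(-1, -45, -30) = -45
n2-2 (MIN): min(40, -15, -5) = -15
n2-3 (MIN): min(32, -42) = -42
n2-4 (MIN): min(11, 24, -41) = -41
n2 (MAX): max(-45, -15, -42, -41) = -15
n3-1 (MIN): min(34, -21) = -21
n3-2 (MIN): min(-10, 4) = -10
n3 (MAX): max(-21, -10) = -10
n4-1 (MIN): min(-22, -49, 21, -21) = -49
n4-2 (MIN): min(-36, 35, 47) = -36
n4 (MAX): max(-49, -36) = -36
root (MIN): min(8, -15, -10, -36) = -36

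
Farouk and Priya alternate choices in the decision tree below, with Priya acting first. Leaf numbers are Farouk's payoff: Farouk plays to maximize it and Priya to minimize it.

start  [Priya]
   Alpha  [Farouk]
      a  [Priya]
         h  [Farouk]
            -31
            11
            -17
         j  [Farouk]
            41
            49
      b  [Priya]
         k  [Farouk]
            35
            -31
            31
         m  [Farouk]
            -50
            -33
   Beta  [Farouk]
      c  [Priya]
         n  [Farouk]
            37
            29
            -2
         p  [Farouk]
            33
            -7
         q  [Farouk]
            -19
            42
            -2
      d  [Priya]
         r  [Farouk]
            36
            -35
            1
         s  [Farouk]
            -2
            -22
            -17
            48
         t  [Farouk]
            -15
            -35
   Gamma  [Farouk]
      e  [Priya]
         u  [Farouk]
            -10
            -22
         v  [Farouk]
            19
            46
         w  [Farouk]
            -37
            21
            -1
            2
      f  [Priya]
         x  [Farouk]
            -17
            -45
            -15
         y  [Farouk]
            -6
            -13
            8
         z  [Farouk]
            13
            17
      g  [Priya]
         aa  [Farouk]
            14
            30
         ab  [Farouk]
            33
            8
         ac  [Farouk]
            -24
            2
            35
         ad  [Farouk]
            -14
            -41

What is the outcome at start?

-10

h (Farouk): max(-31, 11, -17) = 11
j (Farouk): max(41, 49) = 49
a (Priya): min(11, 49) = 11
k (Farouk): max(35, -31, 31) = 35
m (Farouk): max(-50, -33) = -33
b (Priya): min(35, -33) = -33
Alpha (Farouk): max(11, -33) = 11
n (Farouk): max(37, 29, -2) = 37
p (Farouk): max(33, -7) = 33
q (Farouk): max(-19, 42, -2) = 42
c (Priya): min(37, 33, 42) = 33
r (Farouk): max(36, -35, 1) = 36
s (Farouk): max(-2, -22, -17, 48) = 48
t (Farouk): max(-15, -35) = -15
d (Priya): min(36, 48, -15) = -15
Beta (Farouk): max(33, -15) = 33
u (Farouk): max(-10, -22) = -10
v (Farouk): max(19, 46) = 46
w (Farouk): max(-37, 21, -1, 2) = 21
e (Priya): min(-10, 46, 21) = -10
x (Farouk): max(-17, -45, -15) = -15
y (Farouk): max(-6, -13, 8) = 8
z (Farouk): max(13, 17) = 17
f (Priya): min(-15, 8, 17) = -15
aa (Farouk): max(14, 30) = 30
ab (Farouk): max(33, 8) = 33
ac (Farouk): max(-24, 2, 35) = 35
ad (Farouk): max(-14, -41) = -14
g (Priya): min(30, 33, 35, -14) = -14
Gamma (Farouk): max(-10, -15, -14) = -10
start (Priya): min(11, 33, -10) = -10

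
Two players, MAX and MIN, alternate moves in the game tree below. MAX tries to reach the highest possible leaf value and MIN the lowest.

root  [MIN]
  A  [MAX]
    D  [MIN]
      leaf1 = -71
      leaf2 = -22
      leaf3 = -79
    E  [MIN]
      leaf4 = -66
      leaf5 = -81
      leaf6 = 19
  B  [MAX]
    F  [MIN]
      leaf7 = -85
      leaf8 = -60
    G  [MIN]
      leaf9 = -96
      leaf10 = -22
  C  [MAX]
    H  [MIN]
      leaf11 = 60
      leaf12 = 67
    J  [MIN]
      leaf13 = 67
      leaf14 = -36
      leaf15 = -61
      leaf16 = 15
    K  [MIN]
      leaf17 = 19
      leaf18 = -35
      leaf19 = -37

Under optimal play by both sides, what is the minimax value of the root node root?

-85

D (MIN): min(-71, -22, -79) = -79
E (MIN): min(-66, -81, 19) = -81
A (MAX): max(-79, -81) = -79
F (MIN): min(-85, -60) = -85
G (MIN): min(-96, -22) = -96
B (MAX): max(-85, -96) = -85
H (MIN): min(60, 67) = 60
J (MIN): min(67, -36, -61, 15) = -61
K (MIN): min(19, -35, -37) = -37
C (MAX): max(60, -61, -37) = 60
root (MIN): min(-79, -85, 60) = -85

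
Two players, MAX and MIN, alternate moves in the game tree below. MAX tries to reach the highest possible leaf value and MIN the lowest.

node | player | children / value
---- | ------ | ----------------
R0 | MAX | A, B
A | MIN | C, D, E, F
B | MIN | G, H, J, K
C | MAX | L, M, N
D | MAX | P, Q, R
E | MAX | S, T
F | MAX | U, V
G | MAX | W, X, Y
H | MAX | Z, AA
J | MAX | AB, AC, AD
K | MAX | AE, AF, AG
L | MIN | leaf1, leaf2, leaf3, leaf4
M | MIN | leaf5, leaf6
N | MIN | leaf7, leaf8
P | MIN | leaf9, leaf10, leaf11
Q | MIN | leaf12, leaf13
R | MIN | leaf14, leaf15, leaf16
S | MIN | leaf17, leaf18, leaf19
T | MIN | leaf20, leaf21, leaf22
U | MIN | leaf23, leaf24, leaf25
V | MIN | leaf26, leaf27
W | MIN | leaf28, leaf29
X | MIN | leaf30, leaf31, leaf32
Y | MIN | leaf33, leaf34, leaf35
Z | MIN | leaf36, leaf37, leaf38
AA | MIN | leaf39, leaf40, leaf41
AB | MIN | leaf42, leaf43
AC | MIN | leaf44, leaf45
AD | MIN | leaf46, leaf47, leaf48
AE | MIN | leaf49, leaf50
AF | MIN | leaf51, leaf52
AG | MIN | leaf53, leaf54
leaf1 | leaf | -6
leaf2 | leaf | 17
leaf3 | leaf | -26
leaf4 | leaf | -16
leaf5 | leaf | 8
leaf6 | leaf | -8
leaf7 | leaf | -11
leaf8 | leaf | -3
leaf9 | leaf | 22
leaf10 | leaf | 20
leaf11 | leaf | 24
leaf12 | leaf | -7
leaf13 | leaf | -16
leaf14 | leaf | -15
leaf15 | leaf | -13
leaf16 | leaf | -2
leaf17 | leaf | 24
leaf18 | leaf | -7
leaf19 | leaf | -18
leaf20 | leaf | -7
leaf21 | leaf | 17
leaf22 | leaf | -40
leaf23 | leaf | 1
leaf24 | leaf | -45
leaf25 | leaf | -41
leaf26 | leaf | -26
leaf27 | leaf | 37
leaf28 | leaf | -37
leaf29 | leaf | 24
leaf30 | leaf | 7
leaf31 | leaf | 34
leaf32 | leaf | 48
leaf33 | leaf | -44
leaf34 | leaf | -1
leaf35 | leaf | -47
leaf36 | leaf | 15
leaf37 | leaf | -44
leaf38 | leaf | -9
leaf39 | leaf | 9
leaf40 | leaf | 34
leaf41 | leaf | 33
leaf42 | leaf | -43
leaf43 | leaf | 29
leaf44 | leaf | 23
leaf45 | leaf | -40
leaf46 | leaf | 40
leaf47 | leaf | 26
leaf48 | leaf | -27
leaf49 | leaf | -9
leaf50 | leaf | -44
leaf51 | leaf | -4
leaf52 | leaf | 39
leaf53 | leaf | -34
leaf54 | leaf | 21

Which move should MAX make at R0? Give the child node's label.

A

L (MIN): min(-6, 17, -26, -16) = -26
M (MIN): min(8, -8) = -8
N (MIN): min(-11, -3) = -11
C (MAX): max(-26, -8, -11) = -8
P (MIN): min(22, 20, 24) = 20
Q (MIN): min(-7, -16) = -16
R (MIN): min(-15, -13, -2) = -15
D (MAX): max(20, -16, -15) = 20
S (MIN): min(24, -7, -18) = -18
T (MIN): min(-7, 17, -40) = -40
E (MAX): max(-18, -40) = -18
U (MIN): min(1, -45, -41) = -45
V (MIN): min(-26, 37) = -26
F (MAX): max(-45, -26) = -26
A (MIN): min(-8, 20, -18, -26) = -26
W (MIN): min(-37, 24) = -37
X (MIN): min(7, 34, 48) = 7
Y (MIN): min(-44, -1, -47) = -47
G (MAX): max(-37, 7, -47) = 7
Z (MIN): min(15, -44, -9) = -44
AA (MIN): min(9, 34, 33) = 9
H (MAX): max(-44, 9) = 9
AB (MIN): min(-43, 29) = -43
AC (MIN): min(23, -40) = -40
AD (MIN): min(40, 26, -27) = -27
J (MAX): max(-43, -40, -27) = -27
AE (MIN): min(-9, -44) = -44
AF (MIN): min(-4, 39) = -4
AG (MIN): min(-34, 21) = -34
K (MAX): max(-44, -4, -34) = -4
B (MIN): min(7, 9, -27, -4) = -27
R0 (MAX): max(-26, -27) = -26
MAX at R0 wants the highest of {A=-26, B=-27}, so chooses A.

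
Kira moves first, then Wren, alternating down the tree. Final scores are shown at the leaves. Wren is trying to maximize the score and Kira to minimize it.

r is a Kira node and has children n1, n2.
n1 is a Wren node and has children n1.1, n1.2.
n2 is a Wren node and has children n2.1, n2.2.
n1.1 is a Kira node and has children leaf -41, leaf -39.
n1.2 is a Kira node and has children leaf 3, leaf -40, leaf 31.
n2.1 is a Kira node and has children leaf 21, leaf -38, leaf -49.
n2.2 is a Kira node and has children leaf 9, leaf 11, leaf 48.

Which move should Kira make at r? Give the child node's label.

n1

n1.1 (Kira): min(-41, -39) = -41
n1.2 (Kira): min(3, -40, 31) = -40
n1 (Wren): max(-41, -40) = -40
n2.1 (Kira): min(21, -38, -49) = -49
n2.2 (Kira): min(9, 11, 48) = 9
n2 (Wren): max(-49, 9) = 9
r (Kira): min(-40, 9) = -40
Kira at r wants the lowest of {n1=-40, n2=9}, so chooses n1.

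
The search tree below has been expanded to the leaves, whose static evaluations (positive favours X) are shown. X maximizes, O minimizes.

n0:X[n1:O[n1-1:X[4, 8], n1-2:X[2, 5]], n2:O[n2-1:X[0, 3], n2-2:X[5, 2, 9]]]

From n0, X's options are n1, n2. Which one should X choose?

n1-1 (X): max(4, 8) = 8
n1-2 (X): max(2, 5) = 5
n1 (O): min(8, 5) = 5
n2-1 (X): max(0, 3) = 3
n2-2 (X): max(5, 2, 9) = 9
n2 (O): min(3, 9) = 3
n0 (X): max(5, 3) = 5
X at n0 wants the highest of {n1=5, n2=3}, so chooses n1.

n1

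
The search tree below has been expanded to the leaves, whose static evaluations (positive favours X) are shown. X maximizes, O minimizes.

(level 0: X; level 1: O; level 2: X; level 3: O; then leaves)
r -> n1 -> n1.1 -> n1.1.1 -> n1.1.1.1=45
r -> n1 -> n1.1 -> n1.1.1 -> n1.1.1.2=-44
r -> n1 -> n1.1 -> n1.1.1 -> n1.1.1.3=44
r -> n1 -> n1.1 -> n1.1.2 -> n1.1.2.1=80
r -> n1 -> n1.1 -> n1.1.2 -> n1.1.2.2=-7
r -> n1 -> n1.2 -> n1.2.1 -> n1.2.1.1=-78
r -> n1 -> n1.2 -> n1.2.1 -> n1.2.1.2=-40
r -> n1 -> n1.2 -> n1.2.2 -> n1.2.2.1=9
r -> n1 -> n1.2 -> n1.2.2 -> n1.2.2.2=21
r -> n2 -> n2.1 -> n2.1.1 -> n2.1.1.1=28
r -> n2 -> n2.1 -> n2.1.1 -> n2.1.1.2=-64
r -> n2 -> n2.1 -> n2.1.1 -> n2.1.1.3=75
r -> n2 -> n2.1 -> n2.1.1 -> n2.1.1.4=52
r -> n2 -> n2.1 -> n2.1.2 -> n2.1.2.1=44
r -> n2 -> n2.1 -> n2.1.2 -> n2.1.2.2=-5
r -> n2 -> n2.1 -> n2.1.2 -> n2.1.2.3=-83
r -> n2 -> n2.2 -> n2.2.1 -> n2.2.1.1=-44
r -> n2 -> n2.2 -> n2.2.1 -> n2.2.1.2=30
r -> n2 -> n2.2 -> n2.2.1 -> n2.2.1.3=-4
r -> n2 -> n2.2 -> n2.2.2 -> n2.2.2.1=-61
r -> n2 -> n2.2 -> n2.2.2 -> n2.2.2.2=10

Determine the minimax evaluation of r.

-7

n1.1.1 (O): min(45, -44, 44) = -44
n1.1.2 (O): min(80, -7) = -7
n1.1 (X): max(-44, -7) = -7
n1.2.1 (O): min(-78, -40) = -78
n1.2.2 (O): min(9, 21) = 9
n1.2 (X): max(-78, 9) = 9
n1 (O): min(-7, 9) = -7
n2.1.1 (O): min(28, -64, 75, 52) = -64
n2.1.2 (O): min(44, -5, -83) = -83
n2.1 (X): max(-64, -83) = -64
n2.2.1 (O): min(-44, 30, -4) = -44
n2.2.2 (O): min(-61, 10) = -61
n2.2 (X): max(-44, -61) = -44
n2 (O): min(-64, -44) = -64
r (X): max(-7, -64) = -7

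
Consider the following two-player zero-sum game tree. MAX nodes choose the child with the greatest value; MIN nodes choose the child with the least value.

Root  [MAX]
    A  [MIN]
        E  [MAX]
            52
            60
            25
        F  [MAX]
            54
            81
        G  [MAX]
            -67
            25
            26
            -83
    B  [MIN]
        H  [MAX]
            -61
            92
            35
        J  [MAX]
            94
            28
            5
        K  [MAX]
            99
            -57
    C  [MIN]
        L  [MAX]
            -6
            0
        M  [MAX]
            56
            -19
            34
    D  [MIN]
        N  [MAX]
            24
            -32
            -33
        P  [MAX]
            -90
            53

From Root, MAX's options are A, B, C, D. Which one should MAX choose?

E (MAX): max(52, 60, 25) = 60
F (MAX): max(54, 81) = 81
G (MAX): max(-67, 25, 26, -83) = 26
A (MIN): min(60, 81, 26) = 26
H (MAX): max(-61, 92, 35) = 92
J (MAX): max(94, 28, 5) = 94
K (MAX): max(99, -57) = 99
B (MIN): min(92, 94, 99) = 92
L (MAX): max(-6, 0) = 0
M (MAX): max(56, -19, 34) = 56
C (MIN): min(0, 56) = 0
N (MAX): max(24, -32, -33) = 24
P (MAX): max(-90, 53) = 53
D (MIN): min(24, 53) = 24
Root (MAX): max(26, 92, 0, 24) = 92
MAX at Root wants the highest of {A=26, B=92, C=0, D=24}, so chooses B.

B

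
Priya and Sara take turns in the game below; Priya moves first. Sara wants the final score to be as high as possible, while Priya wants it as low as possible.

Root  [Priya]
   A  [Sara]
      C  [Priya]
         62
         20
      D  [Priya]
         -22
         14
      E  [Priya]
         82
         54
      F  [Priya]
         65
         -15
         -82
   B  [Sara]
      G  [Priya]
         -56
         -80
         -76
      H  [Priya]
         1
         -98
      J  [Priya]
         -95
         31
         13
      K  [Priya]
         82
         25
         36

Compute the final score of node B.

25

G (Priya): min(-56, -80, -76) = -80
H (Priya): min(1, -98) = -98
J (Priya): min(-95, 31, 13) = -95
K (Priya): min(82, 25, 36) = 25
B (Sara): max(-80, -98, -95, 25) = 25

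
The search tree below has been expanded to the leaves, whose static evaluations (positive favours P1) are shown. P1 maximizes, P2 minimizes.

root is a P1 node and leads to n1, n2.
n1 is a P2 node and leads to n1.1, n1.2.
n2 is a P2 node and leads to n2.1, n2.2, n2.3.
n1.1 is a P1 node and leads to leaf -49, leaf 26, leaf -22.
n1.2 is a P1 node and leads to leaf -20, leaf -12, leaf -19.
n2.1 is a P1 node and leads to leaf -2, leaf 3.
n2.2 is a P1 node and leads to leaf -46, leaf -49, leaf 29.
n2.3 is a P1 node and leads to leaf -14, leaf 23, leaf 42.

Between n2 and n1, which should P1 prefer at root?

n2

n2.1 (P1): max(-2, 3) = 3
n2.2 (P1): max(-46, -49, 29) = 29
n2.3 (P1): max(-14, 23, 42) = 42
n2 (P2): min(3, 29, 42) = 3
n1.1 (P1): max(-49, 26, -22) = 26
n1.2 (P1): max(-20, -12, -19) = -12
n1 (P2): min(26, -12) = -12
P1 prefers the higher value; n2=3, n1=-12. n2 is better since 3 > -12.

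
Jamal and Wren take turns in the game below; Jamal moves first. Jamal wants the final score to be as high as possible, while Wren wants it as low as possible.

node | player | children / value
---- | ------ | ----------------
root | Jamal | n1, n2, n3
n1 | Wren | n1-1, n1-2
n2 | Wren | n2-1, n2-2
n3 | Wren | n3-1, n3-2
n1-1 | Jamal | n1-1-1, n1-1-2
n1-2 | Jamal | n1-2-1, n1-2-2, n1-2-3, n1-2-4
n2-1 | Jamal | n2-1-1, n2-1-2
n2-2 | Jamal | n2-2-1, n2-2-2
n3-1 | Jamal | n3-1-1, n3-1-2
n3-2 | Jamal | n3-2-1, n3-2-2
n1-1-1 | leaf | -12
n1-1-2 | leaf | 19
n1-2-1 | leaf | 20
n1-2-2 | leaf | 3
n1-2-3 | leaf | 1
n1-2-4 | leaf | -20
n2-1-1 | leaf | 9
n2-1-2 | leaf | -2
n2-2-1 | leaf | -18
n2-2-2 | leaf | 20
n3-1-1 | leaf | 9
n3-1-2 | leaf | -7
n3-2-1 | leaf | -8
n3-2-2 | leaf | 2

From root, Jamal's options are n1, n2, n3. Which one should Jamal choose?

n1

n1-1 (Jamal): max(-12, 19) = 19
n1-2 (Jamal): max(20, 3, 1, -20) = 20
n1 (Wren): min(19, 20) = 19
n2-1 (Jamal): max(9, -2) = 9
n2-2 (Jamal): max(-18, 20) = 20
n2 (Wren): min(9, 20) = 9
n3-1 (Jamal): max(9, -7) = 9
n3-2 (Jamal): max(-8, 2) = 2
n3 (Wren): min(9, 2) = 2
root (Jamal): max(19, 9, 2) = 19
Jamal at root wants the highest of {n1=19, n2=9, n3=2}, so chooses n1.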